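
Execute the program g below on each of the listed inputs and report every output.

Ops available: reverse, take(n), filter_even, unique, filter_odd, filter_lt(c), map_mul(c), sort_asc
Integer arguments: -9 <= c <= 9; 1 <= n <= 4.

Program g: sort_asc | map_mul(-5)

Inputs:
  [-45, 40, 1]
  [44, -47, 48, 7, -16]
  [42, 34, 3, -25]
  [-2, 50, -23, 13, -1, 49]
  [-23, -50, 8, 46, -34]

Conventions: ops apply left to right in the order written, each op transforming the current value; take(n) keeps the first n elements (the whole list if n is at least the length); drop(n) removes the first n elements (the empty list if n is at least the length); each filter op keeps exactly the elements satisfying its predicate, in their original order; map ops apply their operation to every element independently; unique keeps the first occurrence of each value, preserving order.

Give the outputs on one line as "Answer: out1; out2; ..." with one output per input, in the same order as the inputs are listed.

Execution, op by op:
  [-45, 40, 1] -> [-45, 1, 40] -> [225, -5, -200]
  [44, -47, 48, 7, -16] -> [-47, -16, 7, 44, 48] -> [235, 80, -35, -220, -240]
  [42, 34, 3, -25] -> [-25, 3, 34, 42] -> [125, -15, -170, -210]
  [-2, 50, -23, 13, -1, 49] -> [-23, -2, -1, 13, 49, 50] -> [115, 10, 5, -65, -245, -250]
  [-23, -50, 8, 46, -34] -> [-50, -34, -23, 8, 46] -> [250, 170, 115, -40, -230]

[225, -5, -200]; [235, 80, -35, -220, -240]; [125, -15, -170, -210]; [115, 10, 5, -65, -245, -250]; [250, 170, 115, -40, -230]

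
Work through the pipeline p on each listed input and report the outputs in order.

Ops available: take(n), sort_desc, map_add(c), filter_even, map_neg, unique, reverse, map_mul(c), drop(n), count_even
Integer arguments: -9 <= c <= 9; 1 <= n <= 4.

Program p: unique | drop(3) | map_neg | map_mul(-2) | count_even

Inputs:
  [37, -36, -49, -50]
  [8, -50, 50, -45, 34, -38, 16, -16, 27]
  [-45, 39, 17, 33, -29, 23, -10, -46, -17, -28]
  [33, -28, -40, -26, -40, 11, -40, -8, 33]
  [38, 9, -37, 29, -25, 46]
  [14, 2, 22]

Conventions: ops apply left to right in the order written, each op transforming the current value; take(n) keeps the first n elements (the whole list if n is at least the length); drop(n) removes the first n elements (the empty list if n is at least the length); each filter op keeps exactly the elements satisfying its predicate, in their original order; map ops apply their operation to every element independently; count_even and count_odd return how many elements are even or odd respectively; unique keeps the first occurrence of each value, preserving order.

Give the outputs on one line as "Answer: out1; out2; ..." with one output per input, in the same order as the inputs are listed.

Execution, op by op:
  [37, -36, -49, -50] -> [37, -36, -49, -50] -> [-50] -> [50] -> [-100] -> 1
  [8, -50, 50, -45, 34, -38, 16, -16, 27] -> [8, -50, 50, -45, 34, -38, 16, -16, 27] -> [-45, 34, -38, 16, -16, 27] -> [45, -34, 38, -16, 16, -27] -> [-90, 68, -76, 32, -32, 54] -> 6
  [-45, 39, 17, 33, -29, 23, -10, -46, -17, -28] -> [-45, 39, 17, 33, -29, 23, -10, -46, -17, -28] -> [33, -29, 23, -10, -46, -17, -28] -> [-33, 29, -23, 10, 46, 17, 28] -> [66, -58, 46, -20, -92, -34, -56] -> 7
  [33, -28, -40, -26, -40, 11, -40, -8, 33] -> [33, -28, -40, -26, 11, -8] -> [-26, 11, -8] -> [26, -11, 8] -> [-52, 22, -16] -> 3
  [38, 9, -37, 29, -25, 46] -> [38, 9, -37, 29, -25, 46] -> [29, -25, 46] -> [-29, 25, -46] -> [58, -50, 92] -> 3
  [14, 2, 22] -> [14, 2, 22] -> [] -> [] -> [] -> 0

1; 6; 7; 3; 3; 0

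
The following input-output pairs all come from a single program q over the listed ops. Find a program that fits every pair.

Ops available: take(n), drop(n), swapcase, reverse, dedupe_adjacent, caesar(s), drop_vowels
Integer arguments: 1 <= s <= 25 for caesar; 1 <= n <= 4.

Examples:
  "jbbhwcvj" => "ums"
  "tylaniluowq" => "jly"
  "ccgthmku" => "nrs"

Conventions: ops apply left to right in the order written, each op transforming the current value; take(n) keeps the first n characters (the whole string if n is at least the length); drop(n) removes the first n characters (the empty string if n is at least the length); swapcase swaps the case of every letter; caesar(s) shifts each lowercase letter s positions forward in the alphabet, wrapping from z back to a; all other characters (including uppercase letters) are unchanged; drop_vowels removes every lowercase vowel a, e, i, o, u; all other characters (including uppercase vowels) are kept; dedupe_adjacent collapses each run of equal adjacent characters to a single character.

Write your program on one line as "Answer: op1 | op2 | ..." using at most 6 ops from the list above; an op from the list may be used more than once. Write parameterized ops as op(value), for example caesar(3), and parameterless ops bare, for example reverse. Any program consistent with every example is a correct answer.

caesar(15) | drop_vowels | dedupe_adjacent | caesar(22) | take(3)

Check, running the answer program on each example:
  "jbbhwcvj" -> "yqqwlrky" -> "yqqwlrky" -> "yqwlrky" -> "umshngu" -> "ums"
  "tylaniluowq" -> "inapcxajdlf" -> "npcxjdlf" -> "npcxjdlf" -> "jlytfzhb" -> "jly"
  "ccgthmku" -> "rrviwbzj" -> "rrvwbzj" -> "rvwbzj" -> "nrsxvf" -> "nrs"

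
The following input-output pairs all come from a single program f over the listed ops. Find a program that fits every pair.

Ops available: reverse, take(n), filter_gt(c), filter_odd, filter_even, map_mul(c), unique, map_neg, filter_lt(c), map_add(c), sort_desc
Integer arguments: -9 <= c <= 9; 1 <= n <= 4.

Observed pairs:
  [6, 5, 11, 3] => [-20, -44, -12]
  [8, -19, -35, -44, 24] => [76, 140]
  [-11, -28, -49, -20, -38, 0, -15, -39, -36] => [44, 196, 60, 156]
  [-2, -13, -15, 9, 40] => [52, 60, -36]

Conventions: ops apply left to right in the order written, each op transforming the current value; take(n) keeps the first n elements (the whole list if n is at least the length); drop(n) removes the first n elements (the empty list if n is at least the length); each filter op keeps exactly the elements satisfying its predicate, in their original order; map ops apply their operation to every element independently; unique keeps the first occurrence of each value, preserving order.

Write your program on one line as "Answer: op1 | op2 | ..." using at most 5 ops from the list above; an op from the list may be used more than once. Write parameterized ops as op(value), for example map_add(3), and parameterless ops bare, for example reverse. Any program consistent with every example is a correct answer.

map_neg | filter_odd | map_neg | map_mul(-4)

Check, running the answer program on each example:
  [6, 5, 11, 3] -> [-6, -5, -11, -3] -> [-5, -11, -3] -> [5, 11, 3] -> [-20, -44, -12]
  [8, -19, -35, -44, 24] -> [-8, 19, 35, 44, -24] -> [19, 35] -> [-19, -35] -> [76, 140]
  [-11, -28, -49, -20, -38, 0, -15, -39, -36] -> [11, 28, 49, 20, 38, 0, 15, 39, 36] -> [11, 49, 15, 39] -> [-11, -49, -15, -39] -> [44, 196, 60, 156]
  [-2, -13, -15, 9, 40] -> [2, 13, 15, -9, -40] -> [13, 15, -9] -> [-13, -15, 9] -> [52, 60, -36]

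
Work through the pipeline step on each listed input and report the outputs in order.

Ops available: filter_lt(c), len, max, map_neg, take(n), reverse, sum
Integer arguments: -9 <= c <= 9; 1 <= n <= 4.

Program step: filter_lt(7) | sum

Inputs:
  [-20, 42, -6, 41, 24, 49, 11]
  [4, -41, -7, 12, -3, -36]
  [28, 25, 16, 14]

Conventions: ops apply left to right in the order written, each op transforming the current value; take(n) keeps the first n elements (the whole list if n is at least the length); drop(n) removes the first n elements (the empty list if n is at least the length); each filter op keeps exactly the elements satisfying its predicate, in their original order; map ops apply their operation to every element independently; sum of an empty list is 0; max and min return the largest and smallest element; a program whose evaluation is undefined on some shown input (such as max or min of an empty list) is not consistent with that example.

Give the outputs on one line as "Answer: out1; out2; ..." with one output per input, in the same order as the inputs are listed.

Execution, op by op:
  [-20, 42, -6, 41, 24, 49, 11] -> [-20, -6] -> -26
  [4, -41, -7, 12, -3, -36] -> [4, -41, -7, -3, -36] -> -83
  [28, 25, 16, 14] -> [] -> 0

-26; -83; 0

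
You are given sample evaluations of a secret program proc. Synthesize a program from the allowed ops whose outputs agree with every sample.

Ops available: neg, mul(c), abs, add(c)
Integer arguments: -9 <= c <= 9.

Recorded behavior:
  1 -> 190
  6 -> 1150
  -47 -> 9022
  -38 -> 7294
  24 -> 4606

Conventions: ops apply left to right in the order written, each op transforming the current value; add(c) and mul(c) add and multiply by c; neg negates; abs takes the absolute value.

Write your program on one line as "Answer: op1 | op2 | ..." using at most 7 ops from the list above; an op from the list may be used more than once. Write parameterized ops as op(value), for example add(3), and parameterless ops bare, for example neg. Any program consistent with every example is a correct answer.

mul(-3) | mul(-8) | mul(2) | mul(4) | abs | add(-2)

Check, running the answer program on each example:
  1 -> -3 -> 24 -> 48 -> 192 -> 192 -> 190
  6 -> -18 -> 144 -> 288 -> 1152 -> 1152 -> 1150
  -47 -> 141 -> -1128 -> -2256 -> -9024 -> 9024 -> 9022
  -38 -> 114 -> -912 -> -1824 -> -7296 -> 7296 -> 7294
  24 -> -72 -> 576 -> 1152 -> 4608 -> 4608 -> 4606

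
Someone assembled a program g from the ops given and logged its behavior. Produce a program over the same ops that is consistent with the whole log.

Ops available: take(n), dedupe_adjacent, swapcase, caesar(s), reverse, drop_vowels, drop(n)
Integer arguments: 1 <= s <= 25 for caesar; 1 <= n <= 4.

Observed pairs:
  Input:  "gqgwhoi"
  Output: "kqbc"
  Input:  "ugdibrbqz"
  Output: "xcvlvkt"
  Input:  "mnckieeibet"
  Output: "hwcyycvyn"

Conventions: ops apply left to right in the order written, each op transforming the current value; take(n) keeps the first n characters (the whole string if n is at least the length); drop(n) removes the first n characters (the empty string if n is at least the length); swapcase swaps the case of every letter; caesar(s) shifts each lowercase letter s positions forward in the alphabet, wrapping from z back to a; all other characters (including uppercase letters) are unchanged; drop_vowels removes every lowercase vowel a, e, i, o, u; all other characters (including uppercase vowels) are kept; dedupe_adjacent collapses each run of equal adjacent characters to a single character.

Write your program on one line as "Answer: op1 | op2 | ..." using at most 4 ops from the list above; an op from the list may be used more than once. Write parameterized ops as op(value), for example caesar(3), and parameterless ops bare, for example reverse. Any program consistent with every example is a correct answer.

caesar(20) | drop(1) | drop_vowels

Check, running the answer program on each example:
  "gqgwhoi" -> "akaqbic" -> "kaqbic" -> "kqbc"
  "ugdibrbqz" -> "oaxcvlvkt" -> "axcvlvkt" -> "xcvlvkt"
  "mnckieeibet" -> "ghwecyycvyn" -> "hwecyycvyn" -> "hwcyycvyn"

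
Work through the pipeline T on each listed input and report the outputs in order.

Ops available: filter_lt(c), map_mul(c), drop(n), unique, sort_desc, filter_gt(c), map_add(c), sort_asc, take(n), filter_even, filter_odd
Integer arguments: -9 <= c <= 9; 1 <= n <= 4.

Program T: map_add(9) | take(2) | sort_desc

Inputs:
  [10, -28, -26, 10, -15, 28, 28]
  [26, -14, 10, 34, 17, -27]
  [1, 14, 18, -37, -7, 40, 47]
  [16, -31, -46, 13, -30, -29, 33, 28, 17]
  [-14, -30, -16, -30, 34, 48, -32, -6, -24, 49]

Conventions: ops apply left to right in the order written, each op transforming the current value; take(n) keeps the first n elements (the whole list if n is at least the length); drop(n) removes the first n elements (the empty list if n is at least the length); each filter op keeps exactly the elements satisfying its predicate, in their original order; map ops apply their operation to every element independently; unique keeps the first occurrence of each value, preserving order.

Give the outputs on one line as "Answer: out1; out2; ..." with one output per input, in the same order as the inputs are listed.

[19, -19]; [35, -5]; [23, 10]; [25, -22]; [-5, -21]

Execution, op by op:
  [10, -28, -26, 10, -15, 28, 28] -> [19, -19, -17, 19, -6, 37, 37] -> [19, -19] -> [19, -19]
  [26, -14, 10, 34, 17, -27] -> [35, -5, 19, 43, 26, -18] -> [35, -5] -> [35, -5]
  [1, 14, 18, -37, -7, 40, 47] -> [10, 23, 27, -28, 2, 49, 56] -> [10, 23] -> [23, 10]
  [16, -31, -46, 13, -30, -29, 33, 28, 17] -> [25, -22, -37, 22, -21, -20, 42, 37, 26] -> [25, -22] -> [25, -22]
  [-14, -30, -16, -30, 34, 48, -32, -6, -24, 49] -> [-5, -21, -7, -21, 43, 57, -23, 3, -15, 58] -> [-5, -21] -> [-5, -21]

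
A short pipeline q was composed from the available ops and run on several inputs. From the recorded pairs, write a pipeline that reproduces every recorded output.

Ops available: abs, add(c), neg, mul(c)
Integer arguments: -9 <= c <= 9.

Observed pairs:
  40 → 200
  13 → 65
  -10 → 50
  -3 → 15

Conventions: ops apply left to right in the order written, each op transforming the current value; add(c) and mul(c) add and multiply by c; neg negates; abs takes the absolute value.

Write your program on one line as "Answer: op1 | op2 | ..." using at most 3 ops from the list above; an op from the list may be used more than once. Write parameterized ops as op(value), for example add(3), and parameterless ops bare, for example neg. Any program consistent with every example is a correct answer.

neg | mul(5) | abs

Check, running the answer program on each example:
  40 -> -40 -> -200 -> 200
  13 -> -13 -> -65 -> 65
  -10 -> 10 -> 50 -> 50
  -3 -> 3 -> 15 -> 15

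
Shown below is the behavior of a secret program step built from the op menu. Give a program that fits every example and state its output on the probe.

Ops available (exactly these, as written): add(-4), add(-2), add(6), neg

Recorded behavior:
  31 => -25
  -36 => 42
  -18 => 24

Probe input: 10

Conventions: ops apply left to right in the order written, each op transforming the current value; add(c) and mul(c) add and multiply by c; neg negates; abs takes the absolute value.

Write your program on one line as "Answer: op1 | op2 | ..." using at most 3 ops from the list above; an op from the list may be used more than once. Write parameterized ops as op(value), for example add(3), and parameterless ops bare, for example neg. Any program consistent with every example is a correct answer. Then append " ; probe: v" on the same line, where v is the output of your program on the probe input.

neg | add(6) ; probe: -4

Check, running the answer program on each example:
  31 -> -31 -> -25
  -36 -> 36 -> 42
  -18 -> 18 -> 24
  probe: 10 -> -10 -> -4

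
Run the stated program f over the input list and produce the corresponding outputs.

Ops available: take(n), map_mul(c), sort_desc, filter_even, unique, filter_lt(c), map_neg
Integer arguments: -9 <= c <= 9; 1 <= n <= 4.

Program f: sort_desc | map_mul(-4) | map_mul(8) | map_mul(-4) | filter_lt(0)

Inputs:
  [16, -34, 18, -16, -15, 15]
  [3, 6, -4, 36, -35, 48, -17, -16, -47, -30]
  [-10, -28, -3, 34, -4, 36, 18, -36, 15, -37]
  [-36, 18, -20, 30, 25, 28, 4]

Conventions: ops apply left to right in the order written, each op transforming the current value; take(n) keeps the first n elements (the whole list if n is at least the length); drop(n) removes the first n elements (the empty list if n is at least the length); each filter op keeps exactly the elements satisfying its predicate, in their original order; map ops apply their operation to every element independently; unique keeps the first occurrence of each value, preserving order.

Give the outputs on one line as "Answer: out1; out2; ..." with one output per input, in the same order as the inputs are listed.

Execution, op by op:
  [16, -34, 18, -16, -15, 15] -> [18, 16, 15, -15, -16, -34] -> [-72, -64, -60, 60, 64, 136] -> [-576, -512, -480, 480, 512, 1088] -> [2304, 2048, 1920, -1920, -2048, -4352] -> [-1920, -2048, -4352]
  [3, 6, -4, 36, -35, 48, -17, -16, -47, -30] -> [48, 36, 6, 3, -4, -16, -17, -30, -35, -47] -> [-192, -144, -24, -12, 16, 64, 68, 120, 140, 188] -> [-1536, -1152, -192, -96, 128, 512, 544, 960, 1120, 1504] -> [6144, 4608, 768, 384, -512, -2048, -2176, -3840, -4480, -6016] -> [-512, -2048, -2176, -3840, -4480, -6016]
  [-10, -28, -3, 34, -4, 36, 18, -36, 15, -37] -> [36, 34, 18, 15, -3, -4, -10, -28, -36, -37] -> [-144, -136, -72, -60, 12, 16, 40, 112, 144, 148] -> [-1152, -1088, -576, -480, 96, 128, 320, 896, 1152, 1184] -> [4608, 4352, 2304, 1920, -384, -512, -1280, -3584, -4608, -4736] -> [-384, -512, -1280, -3584, -4608, -4736]
  [-36, 18, -20, 30, 25, 28, 4] -> [30, 28, 25, 18, 4, -20, -36] -> [-120, -112, -100, -72, -16, 80, 144] -> [-960, -896, -800, -576, -128, 640, 1152] -> [3840, 3584, 3200, 2304, 512, -2560, -4608] -> [-2560, -4608]

[-1920, -2048, -4352]; [-512, -2048, -2176, -3840, -4480, -6016]; [-384, -512, -1280, -3584, -4608, -4736]; [-2560, -4608]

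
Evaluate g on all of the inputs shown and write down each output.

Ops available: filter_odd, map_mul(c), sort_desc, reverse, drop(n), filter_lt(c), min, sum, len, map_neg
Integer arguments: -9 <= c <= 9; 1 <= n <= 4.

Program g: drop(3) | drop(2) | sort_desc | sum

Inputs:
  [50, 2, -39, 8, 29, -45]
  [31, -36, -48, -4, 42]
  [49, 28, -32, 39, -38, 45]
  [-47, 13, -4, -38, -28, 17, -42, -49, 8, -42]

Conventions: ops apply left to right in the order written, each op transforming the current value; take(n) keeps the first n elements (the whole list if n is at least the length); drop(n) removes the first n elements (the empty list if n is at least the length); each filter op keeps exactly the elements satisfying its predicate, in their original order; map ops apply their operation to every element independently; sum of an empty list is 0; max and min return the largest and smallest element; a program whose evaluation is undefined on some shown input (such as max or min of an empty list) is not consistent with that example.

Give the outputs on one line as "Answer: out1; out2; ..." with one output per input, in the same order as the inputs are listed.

-45; 0; 45; -108

Execution, op by op:
  [50, 2, -39, 8, 29, -45] -> [8, 29, -45] -> [-45] -> [-45] -> -45
  [31, -36, -48, -4, 42] -> [-4, 42] -> [] -> [] -> 0
  [49, 28, -32, 39, -38, 45] -> [39, -38, 45] -> [45] -> [45] -> 45
  [-47, 13, -4, -38, -28, 17, -42, -49, 8, -42] -> [-38, -28, 17, -42, -49, 8, -42] -> [17, -42, -49, 8, -42] -> [17, 8, -42, -42, -49] -> -108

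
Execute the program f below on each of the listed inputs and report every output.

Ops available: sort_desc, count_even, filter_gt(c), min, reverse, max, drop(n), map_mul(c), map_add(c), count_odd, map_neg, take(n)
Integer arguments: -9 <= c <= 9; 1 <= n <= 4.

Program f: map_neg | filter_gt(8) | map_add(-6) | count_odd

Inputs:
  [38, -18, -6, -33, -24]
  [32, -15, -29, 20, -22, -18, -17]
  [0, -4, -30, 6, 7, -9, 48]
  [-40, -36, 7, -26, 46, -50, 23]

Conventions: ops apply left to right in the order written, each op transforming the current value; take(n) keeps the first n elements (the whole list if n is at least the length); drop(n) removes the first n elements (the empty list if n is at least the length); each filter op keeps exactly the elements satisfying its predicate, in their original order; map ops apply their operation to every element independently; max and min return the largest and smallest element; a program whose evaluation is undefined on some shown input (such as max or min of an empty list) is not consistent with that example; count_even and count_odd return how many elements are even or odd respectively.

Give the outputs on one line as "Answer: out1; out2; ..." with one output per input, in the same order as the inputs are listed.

Execution, op by op:
  [38, -18, -6, -33, -24] -> [-38, 18, 6, 33, 24] -> [18, 33, 24] -> [12, 27, 18] -> 1
  [32, -15, -29, 20, -22, -18, -17] -> [-32, 15, 29, -20, 22, 18, 17] -> [15, 29, 22, 18, 17] -> [9, 23, 16, 12, 11] -> 3
  [0, -4, -30, 6, 7, -9, 48] -> [0, 4, 30, -6, -7, 9, -48] -> [30, 9] -> [24, 3] -> 1
  [-40, -36, 7, -26, 46, -50, 23] -> [40, 36, -7, 26, -46, 50, -23] -> [40, 36, 26, 50] -> [34, 30, 20, 44] -> 0

1; 3; 1; 0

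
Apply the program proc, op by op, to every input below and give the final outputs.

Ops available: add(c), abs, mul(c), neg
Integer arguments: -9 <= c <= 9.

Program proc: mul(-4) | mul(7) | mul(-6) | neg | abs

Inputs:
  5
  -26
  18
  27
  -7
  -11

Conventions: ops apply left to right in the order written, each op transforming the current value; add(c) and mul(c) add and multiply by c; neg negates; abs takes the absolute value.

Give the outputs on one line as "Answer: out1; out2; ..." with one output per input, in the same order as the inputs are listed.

Execution, op by op:
  5 -> -20 -> -140 -> 840 -> -840 -> 840
  -26 -> 104 -> 728 -> -4368 -> 4368 -> 4368
  18 -> -72 -> -504 -> 3024 -> -3024 -> 3024
  27 -> -108 -> -756 -> 4536 -> -4536 -> 4536
  -7 -> 28 -> 196 -> -1176 -> 1176 -> 1176
  -11 -> 44 -> 308 -> -1848 -> 1848 -> 1848

840; 4368; 3024; 4536; 1176; 1848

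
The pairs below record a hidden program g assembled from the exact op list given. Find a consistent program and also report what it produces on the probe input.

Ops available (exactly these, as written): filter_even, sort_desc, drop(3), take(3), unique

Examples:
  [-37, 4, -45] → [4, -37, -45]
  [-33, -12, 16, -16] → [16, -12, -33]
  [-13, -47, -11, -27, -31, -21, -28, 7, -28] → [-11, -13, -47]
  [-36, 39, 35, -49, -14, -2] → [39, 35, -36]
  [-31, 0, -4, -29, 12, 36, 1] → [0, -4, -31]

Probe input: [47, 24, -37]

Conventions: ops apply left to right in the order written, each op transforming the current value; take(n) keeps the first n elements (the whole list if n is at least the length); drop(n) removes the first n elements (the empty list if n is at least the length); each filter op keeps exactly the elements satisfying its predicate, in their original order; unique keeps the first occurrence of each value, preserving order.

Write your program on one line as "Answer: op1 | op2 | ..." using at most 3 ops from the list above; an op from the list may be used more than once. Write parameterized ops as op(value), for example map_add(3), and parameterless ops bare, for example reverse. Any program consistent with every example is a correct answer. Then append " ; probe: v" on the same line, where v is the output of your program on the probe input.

take(3) | sort_desc ; probe: [47, 24, -37]

Check, running the answer program on each example:
  [-37, 4, -45] -> [-37, 4, -45] -> [4, -37, -45]
  [-33, -12, 16, -16] -> [-33, -12, 16] -> [16, -12, -33]
  [-13, -47, -11, -27, -31, -21, -28, 7, -28] -> [-13, -47, -11] -> [-11, -13, -47]
  [-36, 39, 35, -49, -14, -2] -> [-36, 39, 35] -> [39, 35, -36]
  [-31, 0, -4, -29, 12, 36, 1] -> [-31, 0, -4] -> [0, -4, -31]
  probe: [47, 24, -37] -> [47, 24, -37] -> [47, 24, -37]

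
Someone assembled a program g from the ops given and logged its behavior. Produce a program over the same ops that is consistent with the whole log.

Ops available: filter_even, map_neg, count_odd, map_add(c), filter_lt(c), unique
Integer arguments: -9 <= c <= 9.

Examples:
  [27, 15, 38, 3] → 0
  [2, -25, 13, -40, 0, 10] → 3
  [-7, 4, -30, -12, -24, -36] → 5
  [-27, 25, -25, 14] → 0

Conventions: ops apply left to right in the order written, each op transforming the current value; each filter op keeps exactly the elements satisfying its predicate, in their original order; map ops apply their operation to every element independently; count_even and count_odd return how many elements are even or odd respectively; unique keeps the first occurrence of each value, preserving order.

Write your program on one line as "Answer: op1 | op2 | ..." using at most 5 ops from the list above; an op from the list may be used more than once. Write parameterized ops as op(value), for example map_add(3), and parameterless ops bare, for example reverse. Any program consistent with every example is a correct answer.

filter_lt(9) | filter_even | map_add(-1) | count_odd

Check, running the answer program on each example:
  [27, 15, 38, 3] -> [3] -> [] -> [] -> 0
  [2, -25, 13, -40, 0, 10] -> [2, -25, -40, 0] -> [2, -40, 0] -> [1, -41, -1] -> 3
  [-7, 4, -30, -12, -24, -36] -> [-7, 4, -30, -12, -24, -36] -> [4, -30, -12, -24, -36] -> [3, -31, -13, -25, -37] -> 5
  [-27, 25, -25, 14] -> [-27, -25] -> [] -> [] -> 0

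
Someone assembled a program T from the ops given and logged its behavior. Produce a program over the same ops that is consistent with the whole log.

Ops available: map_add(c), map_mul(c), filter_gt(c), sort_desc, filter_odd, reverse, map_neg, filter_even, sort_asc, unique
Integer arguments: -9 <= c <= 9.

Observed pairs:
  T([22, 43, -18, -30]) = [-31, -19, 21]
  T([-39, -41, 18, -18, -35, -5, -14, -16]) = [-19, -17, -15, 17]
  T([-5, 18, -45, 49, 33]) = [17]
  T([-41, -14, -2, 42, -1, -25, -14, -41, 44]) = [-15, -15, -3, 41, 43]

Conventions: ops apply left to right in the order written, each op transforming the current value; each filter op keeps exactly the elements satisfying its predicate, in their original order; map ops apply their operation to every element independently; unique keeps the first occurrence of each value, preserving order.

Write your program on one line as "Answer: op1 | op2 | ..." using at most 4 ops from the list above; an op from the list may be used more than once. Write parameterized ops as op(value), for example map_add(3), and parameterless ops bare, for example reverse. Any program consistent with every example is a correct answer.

sort_asc | map_add(4) | map_add(-5) | filter_odd

Check, running the answer program on each example:
  [22, 43, -18, -30] -> [-30, -18, 22, 43] -> [-26, -14, 26, 47] -> [-31, -19, 21, 42] -> [-31, -19, 21]
  [-39, -41, 18, -18, -35, -5, -14, -16] -> [-41, -39, -35, -18, -16, -14, -5, 18] -> [-37, -35, -31, -14, -12, -10, -1, 22] -> [-42, -40, -36, -19, -17, -15, -6, 17] -> [-19, -17, -15, 17]
  [-5, 18, -45, 49, 33] -> [-45, -5, 18, 33, 49] -> [-41, -1, 22, 37, 53] -> [-46, -6, 17, 32, 48] -> [17]
  [-41, -14, -2, 42, -1, -25, -14, -41, 44] -> [-41, -41, -25, -14, -14, -2, -1, 42, 44] -> [-37, -37, -21, -10, -10, 2, 3, 46, 48] -> [-42, -42, -26, -15, -15, -3, -2, 41, 43] -> [-15, -15, -3, 41, 43]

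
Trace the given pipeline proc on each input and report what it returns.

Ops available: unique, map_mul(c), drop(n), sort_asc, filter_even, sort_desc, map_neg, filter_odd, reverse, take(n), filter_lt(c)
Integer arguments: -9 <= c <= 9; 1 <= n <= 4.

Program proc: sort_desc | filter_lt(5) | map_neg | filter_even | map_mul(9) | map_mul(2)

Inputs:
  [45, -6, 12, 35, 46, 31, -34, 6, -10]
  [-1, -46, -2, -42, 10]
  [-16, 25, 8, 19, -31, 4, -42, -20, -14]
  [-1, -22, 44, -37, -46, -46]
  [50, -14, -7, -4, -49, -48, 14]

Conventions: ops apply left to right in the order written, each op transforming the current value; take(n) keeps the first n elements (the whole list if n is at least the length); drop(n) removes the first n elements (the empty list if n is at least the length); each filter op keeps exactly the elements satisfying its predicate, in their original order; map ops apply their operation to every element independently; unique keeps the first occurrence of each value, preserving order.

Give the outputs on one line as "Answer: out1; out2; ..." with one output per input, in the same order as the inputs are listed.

[108, 180, 612]; [36, 756, 828]; [-72, 252, 288, 360, 756]; [396, 828, 828]; [72, 252, 864]

Execution, op by op:
  [45, -6, 12, 35, 46, 31, -34, 6, -10] -> [46, 45, 35, 31, 12, 6, -6, -10, -34] -> [-6, -10, -34] -> [6, 10, 34] -> [6, 10, 34] -> [54, 90, 306] -> [108, 180, 612]
  [-1, -46, -2, -42, 10] -> [10, -1, -2, -42, -46] -> [-1, -2, -42, -46] -> [1, 2, 42, 46] -> [2, 42, 46] -> [18, 378, 414] -> [36, 756, 828]
  [-16, 25, 8, 19, -31, 4, -42, -20, -14] -> [25, 19, 8, 4, -14, -16, -20, -31, -42] -> [4, -14, -16, -20, -31, -42] -> [-4, 14, 16, 20, 31, 42] -> [-4, 14, 16, 20, 42] -> [-36, 126, 144, 180, 378] -> [-72, 252, 288, 360, 756]
  [-1, -22, 44, -37, -46, -46] -> [44, -1, -22, -37, -46, -46] -> [-1, -22, -37, -46, -46] -> [1, 22, 37, 46, 46] -> [22, 46, 46] -> [198, 414, 414] -> [396, 828, 828]
  [50, -14, -7, -4, -49, -48, 14] -> [50, 14, -4, -7, -14, -48, -49] -> [-4, -7, -14, -48, -49] -> [4, 7, 14, 48, 49] -> [4, 14, 48] -> [36, 126, 432] -> [72, 252, 864]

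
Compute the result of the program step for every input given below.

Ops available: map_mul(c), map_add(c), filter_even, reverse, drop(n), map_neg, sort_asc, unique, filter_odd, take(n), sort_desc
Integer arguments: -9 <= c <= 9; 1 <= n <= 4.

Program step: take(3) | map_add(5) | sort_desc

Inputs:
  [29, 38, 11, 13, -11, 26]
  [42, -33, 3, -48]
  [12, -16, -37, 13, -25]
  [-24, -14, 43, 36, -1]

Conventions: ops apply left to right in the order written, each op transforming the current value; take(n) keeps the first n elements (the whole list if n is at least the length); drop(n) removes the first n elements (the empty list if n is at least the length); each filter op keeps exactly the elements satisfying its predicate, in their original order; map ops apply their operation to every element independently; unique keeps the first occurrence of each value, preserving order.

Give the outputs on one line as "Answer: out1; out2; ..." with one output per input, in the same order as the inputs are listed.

[43, 34, 16]; [47, 8, -28]; [17, -11, -32]; [48, -9, -19]

Execution, op by op:
  [29, 38, 11, 13, -11, 26] -> [29, 38, 11] -> [34, 43, 16] -> [43, 34, 16]
  [42, -33, 3, -48] -> [42, -33, 3] -> [47, -28, 8] -> [47, 8, -28]
  [12, -16, -37, 13, -25] -> [12, -16, -37] -> [17, -11, -32] -> [17, -11, -32]
  [-24, -14, 43, 36, -1] -> [-24, -14, 43] -> [-19, -9, 48] -> [48, -9, -19]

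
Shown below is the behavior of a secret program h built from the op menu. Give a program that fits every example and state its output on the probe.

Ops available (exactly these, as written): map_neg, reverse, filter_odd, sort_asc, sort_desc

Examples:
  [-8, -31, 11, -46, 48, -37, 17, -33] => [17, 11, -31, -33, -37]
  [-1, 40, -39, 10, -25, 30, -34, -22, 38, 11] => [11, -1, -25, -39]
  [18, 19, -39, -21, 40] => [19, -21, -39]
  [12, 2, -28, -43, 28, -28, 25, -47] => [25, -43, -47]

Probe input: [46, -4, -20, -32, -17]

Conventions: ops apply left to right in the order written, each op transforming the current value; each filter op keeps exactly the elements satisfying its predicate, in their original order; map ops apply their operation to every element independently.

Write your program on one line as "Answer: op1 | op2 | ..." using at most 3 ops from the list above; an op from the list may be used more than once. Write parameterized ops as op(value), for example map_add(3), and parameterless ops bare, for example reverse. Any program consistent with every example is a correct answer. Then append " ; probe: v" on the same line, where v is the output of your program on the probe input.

filter_odd | sort_asc | reverse ; probe: [-17]

Check, running the answer program on each example:
  [-8, -31, 11, -46, 48, -37, 17, -33] -> [-31, 11, -37, 17, -33] -> [-37, -33, -31, 11, 17] -> [17, 11, -31, -33, -37]
  [-1, 40, -39, 10, -25, 30, -34, -22, 38, 11] -> [-1, -39, -25, 11] -> [-39, -25, -1, 11] -> [11, -1, -25, -39]
  [18, 19, -39, -21, 40] -> [19, -39, -21] -> [-39, -21, 19] -> [19, -21, -39]
  [12, 2, -28, -43, 28, -28, 25, -47] -> [-43, 25, -47] -> [-47, -43, 25] -> [25, -43, -47]
  probe: [46, -4, -20, -32, -17] -> [-17] -> [-17] -> [-17]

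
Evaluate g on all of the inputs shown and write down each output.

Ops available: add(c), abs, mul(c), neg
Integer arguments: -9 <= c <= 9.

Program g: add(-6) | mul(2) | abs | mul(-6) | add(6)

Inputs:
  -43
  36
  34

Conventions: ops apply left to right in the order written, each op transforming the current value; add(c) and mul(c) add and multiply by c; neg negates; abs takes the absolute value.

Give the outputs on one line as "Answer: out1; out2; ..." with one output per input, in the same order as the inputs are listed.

Execution, op by op:
  -43 -> -49 -> -98 -> 98 -> -588 -> -582
  36 -> 30 -> 60 -> 60 -> -360 -> -354
  34 -> 28 -> 56 -> 56 -> -336 -> -330

-582; -354; -330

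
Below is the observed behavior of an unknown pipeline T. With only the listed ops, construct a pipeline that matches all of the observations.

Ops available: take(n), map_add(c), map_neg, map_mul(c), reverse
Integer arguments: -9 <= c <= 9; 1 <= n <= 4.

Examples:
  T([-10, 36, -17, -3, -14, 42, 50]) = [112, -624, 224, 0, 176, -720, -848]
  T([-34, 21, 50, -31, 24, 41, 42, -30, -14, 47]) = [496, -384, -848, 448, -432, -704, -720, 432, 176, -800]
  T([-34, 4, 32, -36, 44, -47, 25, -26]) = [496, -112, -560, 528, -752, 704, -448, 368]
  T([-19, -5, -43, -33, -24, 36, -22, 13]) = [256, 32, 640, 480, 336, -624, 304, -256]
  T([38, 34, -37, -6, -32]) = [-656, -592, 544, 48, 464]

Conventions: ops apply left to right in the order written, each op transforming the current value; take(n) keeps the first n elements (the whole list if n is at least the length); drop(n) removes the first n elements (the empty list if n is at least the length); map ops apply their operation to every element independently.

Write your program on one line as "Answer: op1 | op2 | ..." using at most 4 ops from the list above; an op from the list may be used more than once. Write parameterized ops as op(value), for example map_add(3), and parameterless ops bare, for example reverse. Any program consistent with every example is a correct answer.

map_add(3) | map_mul(-2) | map_mul(-8) | map_neg

Check, running the answer program on each example:
  [-10, 36, -17, -3, -14, 42, 50] -> [-7, 39, -14, 0, -11, 45, 53] -> [14, -78, 28, 0, 22, -90, -106] -> [-112, 624, -224, 0, -176, 720, 848] -> [112, -624, 224, 0, 176, -720, -848]
  [-34, 21, 50, -31, 24, 41, 42, -30, -14, 47] -> [-31, 24, 53, -28, 27, 44, 45, -27, -11, 50] -> [62, -48, -106, 56, -54, -88, -90, 54, 22, -100] -> [-496, 384, 848, -448, 432, 704, 720, -432, -176, 800] -> [496, -384, -848, 448, -432, -704, -720, 432, 176, -800]
  [-34, 4, 32, -36, 44, -47, 25, -26] -> [-31, 7, 35, -33, 47, -44, 28, -23] -> [62, -14, -70, 66, -94, 88, -56, 46] -> [-496, 112, 560, -528, 752, -704, 448, -368] -> [496, -112, -560, 528, -752, 704, -448, 368]
  [-19, -5, -43, -33, -24, 36, -22, 13] -> [-16, -2, -40, -30, -21, 39, -19, 16] -> [32, 4, 80, 60, 42, -78, 38, -32] -> [-256, -32, -640, -480, -336, 624, -304, 256] -> [256, 32, 640, 480, 336, -624, 304, -256]
  [38, 34, -37, -6, -32] -> [41, 37, -34, -3, -29] -> [-82, -74, 68, 6, 58] -> [656, 592, -544, -48, -464] -> [-656, -592, 544, 48, 464]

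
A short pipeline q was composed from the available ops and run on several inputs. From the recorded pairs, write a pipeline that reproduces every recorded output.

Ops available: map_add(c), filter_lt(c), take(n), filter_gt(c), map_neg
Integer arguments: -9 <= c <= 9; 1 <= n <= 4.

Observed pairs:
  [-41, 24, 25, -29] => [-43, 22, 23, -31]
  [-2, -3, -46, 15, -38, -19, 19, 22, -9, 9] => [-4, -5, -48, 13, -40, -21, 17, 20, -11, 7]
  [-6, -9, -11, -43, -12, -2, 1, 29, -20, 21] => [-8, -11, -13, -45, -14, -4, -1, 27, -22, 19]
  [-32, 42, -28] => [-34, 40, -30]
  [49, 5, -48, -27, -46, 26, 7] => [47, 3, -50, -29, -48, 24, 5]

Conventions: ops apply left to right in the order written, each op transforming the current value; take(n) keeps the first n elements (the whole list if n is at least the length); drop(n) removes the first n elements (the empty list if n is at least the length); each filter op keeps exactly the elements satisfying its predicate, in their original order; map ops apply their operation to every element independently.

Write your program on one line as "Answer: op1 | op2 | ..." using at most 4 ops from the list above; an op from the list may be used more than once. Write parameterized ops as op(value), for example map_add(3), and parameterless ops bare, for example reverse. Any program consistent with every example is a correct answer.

map_add(4) | map_neg | map_add(6) | map_neg

Check, running the answer program on each example:
  [-41, 24, 25, -29] -> [-37, 28, 29, -25] -> [37, -28, -29, 25] -> [43, -22, -23, 31] -> [-43, 22, 23, -31]
  [-2, -3, -46, 15, -38, -19, 19, 22, -9, 9] -> [2, 1, -42, 19, -34, -15, 23, 26, -5, 13] -> [-2, -1, 42, -19, 34, 15, -23, -26, 5, -13] -> [4, 5, 48, -13, 40, 21, -17, -20, 11, -7] -> [-4, -5, -48, 13, -40, -21, 17, 20, -11, 7]
  [-6, -9, -11, -43, -12, -2, 1, 29, -20, 21] -> [-2, -5, -7, -39, -8, 2, 5, 33, -16, 25] -> [2, 5, 7, 39, 8, -2, -5, -33, 16, -25] -> [8, 11, 13, 45, 14, 4, 1, -27, 22, -19] -> [-8, -11, -13, -45, -14, -4, -1, 27, -22, 19]
  [-32, 42, -28] -> [-28, 46, -24] -> [28, -46, 24] -> [34, -40, 30] -> [-34, 40, -30]
  [49, 5, -48, -27, -46, 26, 7] -> [53, 9, -44, -23, -42, 30, 11] -> [-53, -9, 44, 23, 42, -30, -11] -> [-47, -3, 50, 29, 48, -24, -5] -> [47, 3, -50, -29, -48, 24, 5]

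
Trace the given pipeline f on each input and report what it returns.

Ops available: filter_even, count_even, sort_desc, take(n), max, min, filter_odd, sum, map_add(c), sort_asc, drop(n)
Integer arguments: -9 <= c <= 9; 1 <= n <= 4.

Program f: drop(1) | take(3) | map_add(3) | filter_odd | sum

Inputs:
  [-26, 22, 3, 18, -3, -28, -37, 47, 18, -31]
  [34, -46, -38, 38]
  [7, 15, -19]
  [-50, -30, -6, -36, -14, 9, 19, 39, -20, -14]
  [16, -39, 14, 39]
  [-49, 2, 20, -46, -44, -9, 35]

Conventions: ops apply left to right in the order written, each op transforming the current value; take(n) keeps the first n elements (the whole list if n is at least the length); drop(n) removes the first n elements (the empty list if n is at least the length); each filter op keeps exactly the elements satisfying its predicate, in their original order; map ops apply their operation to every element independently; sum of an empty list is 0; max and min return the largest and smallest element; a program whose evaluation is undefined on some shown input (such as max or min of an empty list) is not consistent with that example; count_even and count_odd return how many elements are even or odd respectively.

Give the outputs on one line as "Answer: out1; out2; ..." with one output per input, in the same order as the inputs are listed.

Execution, op by op:
  [-26, 22, 3, 18, -3, -28, -37, 47, 18, -31] -> [22, 3, 18, -3, -28, -37, 47, 18, -31] -> [22, 3, 18] -> [25, 6, 21] -> [25, 21] -> 46
  [34, -46, -38, 38] -> [-46, -38, 38] -> [-46, -38, 38] -> [-43, -35, 41] -> [-43, -35, 41] -> -37
  [7, 15, -19] -> [15, -19] -> [15, -19] -> [18, -16] -> [] -> 0
  [-50, -30, -6, -36, -14, 9, 19, 39, -20, -14] -> [-30, -6, -36, -14, 9, 19, 39, -20, -14] -> [-30, -6, -36] -> [-27, -3, -33] -> [-27, -3, -33] -> -63
  [16, -39, 14, 39] -> [-39, 14, 39] -> [-39, 14, 39] -> [-36, 17, 42] -> [17] -> 17
  [-49, 2, 20, -46, -44, -9, 35] -> [2, 20, -46, -44, -9, 35] -> [2, 20, -46] -> [5, 23, -43] -> [5, 23, -43] -> -15

46; -37; 0; -63; 17; -15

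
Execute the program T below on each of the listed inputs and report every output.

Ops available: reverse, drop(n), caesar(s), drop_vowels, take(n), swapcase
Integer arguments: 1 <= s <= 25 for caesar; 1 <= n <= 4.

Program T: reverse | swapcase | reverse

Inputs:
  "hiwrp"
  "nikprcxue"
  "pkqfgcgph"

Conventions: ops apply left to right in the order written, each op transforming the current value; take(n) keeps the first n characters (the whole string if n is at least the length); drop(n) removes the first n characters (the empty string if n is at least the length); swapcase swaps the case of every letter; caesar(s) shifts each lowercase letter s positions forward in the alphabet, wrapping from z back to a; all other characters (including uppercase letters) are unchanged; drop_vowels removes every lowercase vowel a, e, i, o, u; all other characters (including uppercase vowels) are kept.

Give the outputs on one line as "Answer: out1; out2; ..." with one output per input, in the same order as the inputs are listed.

"HIWRP"; "NIKPRCXUE"; "PKQFGCGPH"

Execution, op by op:
  "hiwrp" -> "prwih" -> "PRWIH" -> "HIWRP"
  "nikprcxue" -> "euxcrpkin" -> "EUXCRPKIN" -> "NIKPRCXUE"
  "pkqfgcgph" -> "hpgcgfqkp" -> "HPGCGFQKP" -> "PKQFGCGPH"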